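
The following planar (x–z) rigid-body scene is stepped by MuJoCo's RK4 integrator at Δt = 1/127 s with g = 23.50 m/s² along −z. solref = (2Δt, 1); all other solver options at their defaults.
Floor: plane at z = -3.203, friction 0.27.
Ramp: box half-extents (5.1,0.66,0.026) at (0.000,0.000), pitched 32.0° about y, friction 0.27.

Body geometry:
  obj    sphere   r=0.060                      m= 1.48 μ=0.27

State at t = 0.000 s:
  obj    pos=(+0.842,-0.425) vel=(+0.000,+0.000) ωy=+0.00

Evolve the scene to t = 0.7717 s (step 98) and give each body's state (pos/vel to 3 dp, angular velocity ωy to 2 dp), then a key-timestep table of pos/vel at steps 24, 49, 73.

State at t = 0.7717 s:
  obj    pos=(+3.089,-1.829) vel=(+5.822,-3.638) ωy=+114.35

Key-timestep trajectory:
   step    t(s)  obj.x    obj.z    obj.vx   obj.vz 
     24  0.1890   +0.977  -0.509  +1.426  -0.891
     49  0.3858   +1.404  -0.776  +2.911  -1.819
     73  0.5748   +2.089  -1.204  +4.337  -2.710


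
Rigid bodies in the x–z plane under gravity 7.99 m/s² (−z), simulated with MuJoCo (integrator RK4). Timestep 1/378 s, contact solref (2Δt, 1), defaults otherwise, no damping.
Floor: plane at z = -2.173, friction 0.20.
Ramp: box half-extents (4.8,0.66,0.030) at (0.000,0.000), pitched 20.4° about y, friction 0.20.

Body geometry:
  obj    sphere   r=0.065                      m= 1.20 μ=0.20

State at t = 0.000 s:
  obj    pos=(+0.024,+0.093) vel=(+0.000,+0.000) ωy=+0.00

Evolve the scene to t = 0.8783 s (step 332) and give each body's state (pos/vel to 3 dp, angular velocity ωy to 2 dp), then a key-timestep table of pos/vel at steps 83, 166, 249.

State at t = 0.8783 s:
  obj    pos=(+0.743,-0.175) vel=(+1.638,-0.609) ωy=+26.88

Key-timestep trajectory:
   step    t(s)  obj.x    obj.z    obj.vx   obj.vz 
     83  0.2196   +0.069  +0.076  +0.409  -0.152
    166  0.4392   +0.204  +0.026  +0.819  -0.305
    249  0.6587   +0.428  -0.058  +1.228  -0.457


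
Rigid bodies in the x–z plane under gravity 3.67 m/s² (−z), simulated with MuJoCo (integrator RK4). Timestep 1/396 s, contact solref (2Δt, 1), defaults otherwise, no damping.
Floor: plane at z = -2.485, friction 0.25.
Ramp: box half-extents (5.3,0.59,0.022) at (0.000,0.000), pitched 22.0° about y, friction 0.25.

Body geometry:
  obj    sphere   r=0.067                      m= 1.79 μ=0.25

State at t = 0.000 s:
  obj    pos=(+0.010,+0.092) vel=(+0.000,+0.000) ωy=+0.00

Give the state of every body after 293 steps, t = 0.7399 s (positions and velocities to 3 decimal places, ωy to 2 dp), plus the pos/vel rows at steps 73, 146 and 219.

State at t = 0.7399 s:
  obj    pos=(+0.259,-0.009) vel=(+0.674,-0.272) ωy=+10.84

Key-timestep trajectory:
   step    t(s)  obj.x    obj.z    obj.vx   obj.vz 
     73  0.1843   +0.025  +0.086  +0.168  -0.068
    146  0.3687   +0.072  +0.067  +0.336  -0.136
    219  0.5530   +0.149  +0.036  +0.504  -0.203


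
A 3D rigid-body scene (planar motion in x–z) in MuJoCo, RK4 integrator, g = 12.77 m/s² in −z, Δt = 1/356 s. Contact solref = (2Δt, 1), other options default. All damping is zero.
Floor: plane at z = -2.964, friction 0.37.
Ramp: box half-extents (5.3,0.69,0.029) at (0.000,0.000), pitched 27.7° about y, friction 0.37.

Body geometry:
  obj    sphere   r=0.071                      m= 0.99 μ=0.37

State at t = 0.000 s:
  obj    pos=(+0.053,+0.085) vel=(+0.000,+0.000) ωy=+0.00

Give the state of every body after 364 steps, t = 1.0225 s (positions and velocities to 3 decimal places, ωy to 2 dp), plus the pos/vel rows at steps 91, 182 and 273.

State at t = 1.0225 s:
  obj    pos=(+2.016,-0.945) vel=(+3.839,-2.015) ωy=+61.06

Key-timestep trajectory:
   step    t(s)  obj.x    obj.z    obj.vx   obj.vz 
     91  0.2556   +0.176  +0.021  +0.960  -0.504
    182  0.5112   +0.544  -0.173  +1.919  -1.008
    273  0.7669   +1.157  -0.494  +2.879  -1.511


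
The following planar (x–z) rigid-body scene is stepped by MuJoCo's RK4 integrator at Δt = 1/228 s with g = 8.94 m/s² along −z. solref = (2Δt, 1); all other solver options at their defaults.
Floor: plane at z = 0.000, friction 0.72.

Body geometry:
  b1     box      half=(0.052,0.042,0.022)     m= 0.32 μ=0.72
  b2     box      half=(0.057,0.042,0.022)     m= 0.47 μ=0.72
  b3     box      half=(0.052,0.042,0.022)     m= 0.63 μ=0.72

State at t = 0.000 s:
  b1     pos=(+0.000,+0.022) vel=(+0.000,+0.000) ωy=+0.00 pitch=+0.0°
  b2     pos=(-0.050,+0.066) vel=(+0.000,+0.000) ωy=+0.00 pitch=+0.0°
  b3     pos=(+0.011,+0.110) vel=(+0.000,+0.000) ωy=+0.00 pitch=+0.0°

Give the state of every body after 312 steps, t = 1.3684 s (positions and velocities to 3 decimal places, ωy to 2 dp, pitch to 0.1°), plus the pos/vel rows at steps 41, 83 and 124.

State at t = 1.3684 s:
  b1     pos=(+0.000,+0.022) vel=(+0.000,+0.000) ωy=+0.00 pitch=+0.0°
  b2     pos=(-0.050,+0.066) vel=(+0.000,+0.000) ωy=+0.00 pitch=-0.1°
  b3     pos=(+0.127,+0.022) vel=(+0.000,+0.000) ωy=+0.00 pitch=+180.0°

Key-timestep trajectory:
   step    t(s)  b1.x    b1.z    b1.vx   b1.vz   b2.x    b2.z    b2.vx   b2.vz   b3.x    b3.z    b3.vx   b3.vz 
     41  0.1798   +0.000  +0.022  +0.000  +0.000   -0.050  +0.066  -0.001  +0.000   +0.021  +0.105  +0.131  -0.109
     83  0.3640   +0.000  +0.022  +0.000  +0.000   -0.050  +0.066  +0.000  +0.000   +0.045  +0.100  +0.113  -0.006
    124  0.5439   +0.000  +0.022  -0.001  +0.000   -0.050  +0.066  -0.001  +0.000   +0.084  +0.087  +0.352  -0.253


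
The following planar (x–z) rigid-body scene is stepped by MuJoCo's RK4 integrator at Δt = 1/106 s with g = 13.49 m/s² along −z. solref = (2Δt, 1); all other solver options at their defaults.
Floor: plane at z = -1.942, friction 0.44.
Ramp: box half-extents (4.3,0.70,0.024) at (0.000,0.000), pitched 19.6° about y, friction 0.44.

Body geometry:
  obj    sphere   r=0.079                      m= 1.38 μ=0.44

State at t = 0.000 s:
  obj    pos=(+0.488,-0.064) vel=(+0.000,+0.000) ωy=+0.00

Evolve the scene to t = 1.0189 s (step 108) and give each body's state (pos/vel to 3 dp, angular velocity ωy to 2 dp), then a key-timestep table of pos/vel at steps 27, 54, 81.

State at t = 1.0189 s:
  obj    pos=(+2.068,-0.627) vel=(+3.102,-1.105) ωy=+41.68

Key-timestep trajectory:
   step    t(s)  obj.x    obj.z    obj.vx   obj.vz 
     27  0.2547   +0.587  -0.100  +0.776  -0.276
     54  0.5094   +0.883  -0.205  +1.551  -0.552
     81  0.7642   +1.377  -0.381  +2.327  -0.828


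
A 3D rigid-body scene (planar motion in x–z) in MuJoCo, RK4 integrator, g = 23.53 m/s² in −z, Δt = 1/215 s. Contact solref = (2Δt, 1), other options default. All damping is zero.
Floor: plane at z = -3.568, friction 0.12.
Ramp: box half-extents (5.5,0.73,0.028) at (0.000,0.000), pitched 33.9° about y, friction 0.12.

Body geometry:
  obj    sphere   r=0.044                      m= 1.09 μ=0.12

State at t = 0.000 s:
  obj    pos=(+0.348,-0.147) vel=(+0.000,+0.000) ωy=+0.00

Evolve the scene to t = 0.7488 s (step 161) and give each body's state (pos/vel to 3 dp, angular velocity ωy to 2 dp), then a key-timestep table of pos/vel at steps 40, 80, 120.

State at t = 0.7488 s:
  obj    pos=(+2.857,-1.833) vel=(+6.729,-4.446) ωy=+100.03

Key-timestep trajectory:
   step    t(s)  obj.x    obj.z    obj.vx   obj.vz 
     40  0.1860   +0.503  -0.251  +1.667  -1.114
     80  0.3721   +0.967  -0.563  +3.341  -2.215
    120  0.5581   +1.742  -1.083  +5.041  -3.263


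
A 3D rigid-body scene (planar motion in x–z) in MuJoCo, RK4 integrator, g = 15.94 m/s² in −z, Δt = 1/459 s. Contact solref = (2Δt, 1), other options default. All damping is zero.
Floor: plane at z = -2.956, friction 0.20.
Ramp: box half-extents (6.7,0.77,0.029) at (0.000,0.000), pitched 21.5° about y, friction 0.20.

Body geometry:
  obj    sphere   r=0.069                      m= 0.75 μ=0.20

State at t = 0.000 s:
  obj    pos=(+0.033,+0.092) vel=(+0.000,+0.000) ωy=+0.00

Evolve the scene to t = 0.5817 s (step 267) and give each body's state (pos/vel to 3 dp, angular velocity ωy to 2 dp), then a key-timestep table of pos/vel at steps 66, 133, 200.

State at t = 0.5817 s:
  obj    pos=(+0.690,-0.166) vel=(+2.259,-0.890) ωy=+35.17

Key-timestep trajectory:
   step    t(s)  obj.x    obj.z    obj.vx   obj.vz 
     66  0.1438   +0.073  +0.076  +0.558  -0.220
    133  0.2898   +0.196  +0.028  +1.125  -0.443
    200  0.4357   +0.402  -0.053  +1.692  -0.666


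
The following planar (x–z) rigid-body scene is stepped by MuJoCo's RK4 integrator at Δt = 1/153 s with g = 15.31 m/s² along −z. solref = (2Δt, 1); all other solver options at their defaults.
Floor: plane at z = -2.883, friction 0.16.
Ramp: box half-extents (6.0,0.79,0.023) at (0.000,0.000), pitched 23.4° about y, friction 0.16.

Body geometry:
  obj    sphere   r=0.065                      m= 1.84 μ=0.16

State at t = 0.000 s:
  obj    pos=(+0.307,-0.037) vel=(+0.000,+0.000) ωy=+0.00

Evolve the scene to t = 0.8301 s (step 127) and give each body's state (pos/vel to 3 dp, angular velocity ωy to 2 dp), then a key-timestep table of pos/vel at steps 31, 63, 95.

State at t = 0.8301 s:
  obj    pos=(+1.681,-0.631) vel=(+3.309,-1.432) ωy=+55.44

Key-timestep trajectory:
   step    t(s)  obj.x    obj.z    obj.vx   obj.vz 
     31  0.2026   +0.389  -0.072  +0.808  -0.350
     63  0.4118   +0.645  -0.183  +1.642  -0.710
     95  0.6209   +1.076  -0.370  +2.475  -1.071


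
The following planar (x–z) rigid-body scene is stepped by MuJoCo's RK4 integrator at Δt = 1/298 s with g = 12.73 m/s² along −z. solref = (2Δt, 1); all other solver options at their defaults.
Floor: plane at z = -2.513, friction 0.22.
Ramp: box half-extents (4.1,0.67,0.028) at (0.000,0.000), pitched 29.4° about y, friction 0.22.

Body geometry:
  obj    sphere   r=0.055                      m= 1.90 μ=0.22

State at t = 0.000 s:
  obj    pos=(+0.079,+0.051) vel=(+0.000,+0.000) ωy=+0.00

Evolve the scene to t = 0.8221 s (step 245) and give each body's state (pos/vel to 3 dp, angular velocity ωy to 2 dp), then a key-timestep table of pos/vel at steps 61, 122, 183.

State at t = 0.8221 s:
  obj    pos=(+1.393,-0.690) vel=(+3.197,-1.802) ωy=+66.71

Key-timestep trajectory:
   step    t(s)  obj.x    obj.z    obj.vx   obj.vz 
     61  0.2047   +0.160  +0.005  +0.796  -0.449
    122  0.4094   +0.405  -0.133  +1.592  -0.897
    183  0.6141   +0.812  -0.362  +2.388  -1.346


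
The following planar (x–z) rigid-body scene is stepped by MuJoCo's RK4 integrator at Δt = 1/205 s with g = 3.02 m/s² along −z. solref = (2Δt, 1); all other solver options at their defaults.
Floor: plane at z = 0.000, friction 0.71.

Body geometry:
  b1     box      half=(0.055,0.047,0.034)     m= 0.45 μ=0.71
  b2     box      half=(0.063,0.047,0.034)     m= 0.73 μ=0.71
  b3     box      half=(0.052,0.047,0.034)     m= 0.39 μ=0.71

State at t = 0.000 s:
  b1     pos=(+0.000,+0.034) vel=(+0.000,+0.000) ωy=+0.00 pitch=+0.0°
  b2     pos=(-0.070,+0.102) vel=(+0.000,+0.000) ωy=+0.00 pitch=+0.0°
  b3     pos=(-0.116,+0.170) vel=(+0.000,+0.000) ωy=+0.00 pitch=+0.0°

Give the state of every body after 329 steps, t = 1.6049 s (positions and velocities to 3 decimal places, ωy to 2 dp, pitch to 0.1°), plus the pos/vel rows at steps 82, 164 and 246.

State at t = 1.6049 s:
  b1     pos=(+0.000,+0.034) vel=(+0.000,+0.000) ωy=+0.00 pitch=+0.0°
  b2     pos=(-0.134,+0.063) vel=(-0.008,+0.000) ωy=-0.13 pitch=-90.0°
  b3     pos=(-0.226,+0.052) vel=(+0.000,+0.000) ωy=+0.00 pitch=-90.0°

Key-timestep trajectory:
   step    t(s)  b1.x    b1.z    b1.vx   b1.vz   b2.x    b2.z    b2.vx   b2.vz   b3.x    b3.z    b3.vx   b3.vz 
     82  0.4000   +0.000  +0.034  +0.000  +0.000   -0.101  +0.071  -0.163  +0.004   -0.194  +0.061  -0.233  +0.086
    164  0.8000   +0.000  +0.034  +0.000  +0.000   -0.149  +0.069  +0.001  +0.000   -0.238  +0.058  +0.051  -0.019
    246  1.2000   +0.000  +0.034  +0.000  +0.000   -0.129  +0.065  -0.047  -0.022   -0.226  +0.052  -0.007  -0.001


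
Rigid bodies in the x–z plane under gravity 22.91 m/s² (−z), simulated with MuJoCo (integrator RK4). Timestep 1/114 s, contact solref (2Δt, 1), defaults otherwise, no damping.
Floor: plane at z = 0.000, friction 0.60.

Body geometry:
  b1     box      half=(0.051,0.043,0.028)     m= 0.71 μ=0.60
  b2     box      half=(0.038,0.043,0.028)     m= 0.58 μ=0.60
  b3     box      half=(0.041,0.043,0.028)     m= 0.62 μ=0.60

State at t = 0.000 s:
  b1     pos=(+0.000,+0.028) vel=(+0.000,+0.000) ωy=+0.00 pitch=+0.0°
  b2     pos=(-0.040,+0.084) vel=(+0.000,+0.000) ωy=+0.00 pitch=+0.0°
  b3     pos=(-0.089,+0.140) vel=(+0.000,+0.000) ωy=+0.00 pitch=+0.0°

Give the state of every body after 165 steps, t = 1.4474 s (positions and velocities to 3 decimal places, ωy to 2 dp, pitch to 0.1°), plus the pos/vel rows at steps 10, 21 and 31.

State at t = 1.4474 s:
  b1     pos=(+0.000,+0.028) vel=(+0.000,+0.000) ωy=+0.00 pitch=+0.0°
  b2     pos=(-0.040,+0.084) vel=(+0.000,+0.000) ωy=+0.00 pitch=-0.1°
  b3     pos=(-0.134,+0.041) vel=(+0.000,+0.000) ωy=+0.00 pitch=-90.0°

Key-timestep trajectory:
   step    t(s)  b1.x    b1.z    b1.vx   b1.vz   b2.x    b2.z    b2.vx   b2.vz   b3.x    b3.z    b3.vx   b3.vz 
     10  0.0877   +0.000  +0.028  +0.001  +0.003   -0.043  +0.085  -0.074  +0.025   -0.109  +0.125  -0.444  -0.432
     21  0.1842   +0.000  +0.028  -0.001  +0.000   -0.045  +0.085  +0.086  -0.020   -0.143  +0.032  +0.197  +0.185
     31  0.2719   +0.000  +0.028  +0.000  +0.000   -0.040  +0.084  -0.020  +0.006   -0.134  +0.041  +0.012  +0.010


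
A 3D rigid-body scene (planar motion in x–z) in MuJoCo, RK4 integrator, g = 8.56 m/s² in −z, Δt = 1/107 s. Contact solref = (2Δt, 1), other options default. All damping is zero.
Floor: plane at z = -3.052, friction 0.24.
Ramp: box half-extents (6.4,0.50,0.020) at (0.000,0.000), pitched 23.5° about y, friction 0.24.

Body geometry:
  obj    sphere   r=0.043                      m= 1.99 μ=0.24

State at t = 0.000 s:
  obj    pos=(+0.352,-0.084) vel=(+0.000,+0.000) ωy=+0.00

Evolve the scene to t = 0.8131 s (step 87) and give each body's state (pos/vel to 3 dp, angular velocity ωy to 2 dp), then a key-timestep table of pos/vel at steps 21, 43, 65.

State at t = 0.8131 s:
  obj    pos=(+1.091,-0.406) vel=(+1.818,-0.790) ωy=+46.08

Key-timestep trajectory:
   step    t(s)  obj.x    obj.z    obj.vx   obj.vz 
     21  0.1963   +0.395  -0.103  +0.439  -0.191
     43  0.4019   +0.533  -0.163  +0.899  -0.391
     65  0.6075   +0.765  -0.264  +1.358  -0.591


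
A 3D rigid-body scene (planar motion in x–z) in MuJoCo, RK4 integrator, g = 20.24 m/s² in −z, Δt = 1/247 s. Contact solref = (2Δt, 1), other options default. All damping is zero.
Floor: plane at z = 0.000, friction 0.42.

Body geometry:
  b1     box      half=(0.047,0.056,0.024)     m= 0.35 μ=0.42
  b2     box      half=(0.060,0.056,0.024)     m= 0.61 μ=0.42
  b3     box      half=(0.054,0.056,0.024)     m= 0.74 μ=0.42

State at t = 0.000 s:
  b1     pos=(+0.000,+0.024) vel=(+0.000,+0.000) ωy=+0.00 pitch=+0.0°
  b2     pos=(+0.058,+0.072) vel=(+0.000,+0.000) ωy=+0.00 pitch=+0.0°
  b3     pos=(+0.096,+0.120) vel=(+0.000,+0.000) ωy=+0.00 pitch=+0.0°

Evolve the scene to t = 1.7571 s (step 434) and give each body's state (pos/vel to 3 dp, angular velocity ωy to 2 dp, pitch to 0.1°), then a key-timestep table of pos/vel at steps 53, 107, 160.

State at t = 1.7571 s:
  b1     pos=(+0.000,+0.024) vel=(+0.000,+0.000) ωy=+0.00 pitch=+0.0°
  b2     pos=(+0.121,+0.060) vel=(+0.000,+0.000) ωy=+0.00 pitch=+90.0°
  b3     pos=(+0.272,+0.024) vel=(+0.000,+0.000) ωy=+0.00 pitch=+180.0°

Key-timestep trajectory:
   step    t(s)  b1.x    b1.z    b1.vx   b1.vz   b2.x    b2.z    b2.vx   b2.vz   b3.x    b3.z    b3.vx   b3.vz 
     53  0.2146   +0.000  +0.024  +0.000  +0.000   +0.096  +0.065  +0.140  +0.005   +0.191  +0.054  +0.532  -0.155
    107  0.4332   +0.000  +0.024  +0.000  +0.000   +0.132  +0.063  -0.046  -0.010   +0.273  +0.021  +0.002  +0.120
    160  0.6478   +0.000  +0.024  +0.000  +0.000   +0.124  +0.061  -0.023  -0.005   +0.272  +0.024  +0.000  +0.000


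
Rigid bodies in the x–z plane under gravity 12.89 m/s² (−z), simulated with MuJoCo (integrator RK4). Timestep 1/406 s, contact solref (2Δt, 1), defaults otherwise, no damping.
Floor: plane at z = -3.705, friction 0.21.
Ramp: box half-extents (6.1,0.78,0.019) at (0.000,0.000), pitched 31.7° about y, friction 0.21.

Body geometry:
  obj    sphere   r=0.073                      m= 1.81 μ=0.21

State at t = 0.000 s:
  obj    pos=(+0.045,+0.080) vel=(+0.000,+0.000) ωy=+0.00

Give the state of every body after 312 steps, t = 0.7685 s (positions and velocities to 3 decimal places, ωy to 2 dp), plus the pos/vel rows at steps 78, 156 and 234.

State at t = 0.7685 s:
  obj    pos=(+1.261,-0.671) vel=(+3.163,-1.954) ωy=+50.92

Key-timestep trajectory:
   step    t(s)  obj.x    obj.z    obj.vx   obj.vz 
     78  0.1921   +0.121  +0.033  +0.791  -0.489
    156  0.3842   +0.349  -0.107  +1.582  -0.977
    234  0.5764   +0.729  -0.342  +2.373  -1.465


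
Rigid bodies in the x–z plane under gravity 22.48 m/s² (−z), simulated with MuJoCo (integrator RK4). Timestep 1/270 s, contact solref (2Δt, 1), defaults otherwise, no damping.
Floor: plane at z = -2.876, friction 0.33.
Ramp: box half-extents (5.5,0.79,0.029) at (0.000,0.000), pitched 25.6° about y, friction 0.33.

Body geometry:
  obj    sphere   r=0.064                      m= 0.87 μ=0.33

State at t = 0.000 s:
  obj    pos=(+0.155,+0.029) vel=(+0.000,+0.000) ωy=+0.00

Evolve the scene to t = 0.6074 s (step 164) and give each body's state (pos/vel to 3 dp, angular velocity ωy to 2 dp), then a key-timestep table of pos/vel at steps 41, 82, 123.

State at t = 0.6074 s:
  obj    pos=(+1.309,-0.524) vel=(+3.801,-1.821) ωy=+65.83

Key-timestep trajectory:
   step    t(s)  obj.x    obj.z    obj.vx   obj.vz 
     41  0.1519   +0.227  -0.006  +0.950  -0.455
     82  0.3037   +0.444  -0.109  +1.900  -0.911
    123  0.4556   +0.804  -0.282  +2.851  -1.366


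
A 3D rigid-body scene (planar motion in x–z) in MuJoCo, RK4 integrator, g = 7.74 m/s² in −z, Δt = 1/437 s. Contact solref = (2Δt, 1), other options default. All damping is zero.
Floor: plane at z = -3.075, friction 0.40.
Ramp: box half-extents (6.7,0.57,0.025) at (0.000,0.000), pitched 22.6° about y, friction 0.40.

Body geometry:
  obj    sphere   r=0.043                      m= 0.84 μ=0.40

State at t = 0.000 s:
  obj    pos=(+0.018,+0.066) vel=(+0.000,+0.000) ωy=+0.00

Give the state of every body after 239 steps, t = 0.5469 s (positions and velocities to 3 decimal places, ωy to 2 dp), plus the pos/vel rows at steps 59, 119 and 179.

State at t = 0.5469 s:
  obj    pos=(+0.311,-0.056) vel=(+1.073,-0.447) ωy=+27.02

Key-timestep trajectory:
   step    t(s)  obj.x    obj.z    obj.vx   obj.vz 
     59  0.1350   +0.036  +0.059  +0.265  -0.110
    119  0.2723   +0.091  +0.036  +0.534  -0.222
    179  0.4096   +0.183  -0.002  +0.803  -0.334


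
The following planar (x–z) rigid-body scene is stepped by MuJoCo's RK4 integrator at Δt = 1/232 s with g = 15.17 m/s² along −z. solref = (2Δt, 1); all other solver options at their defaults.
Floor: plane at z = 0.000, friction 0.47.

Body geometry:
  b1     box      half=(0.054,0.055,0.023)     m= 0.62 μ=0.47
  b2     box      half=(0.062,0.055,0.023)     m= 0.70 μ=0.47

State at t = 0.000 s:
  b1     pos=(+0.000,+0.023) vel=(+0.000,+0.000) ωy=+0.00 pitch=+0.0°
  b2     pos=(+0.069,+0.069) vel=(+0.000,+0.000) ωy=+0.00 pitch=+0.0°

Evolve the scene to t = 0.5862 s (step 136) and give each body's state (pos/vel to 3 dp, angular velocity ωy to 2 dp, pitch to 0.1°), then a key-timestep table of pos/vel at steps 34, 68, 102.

State at t = 0.5862 s:
  b1     pos=(+0.000,+0.023) vel=(+0.000,+0.000) ωy=+0.00 pitch=+0.0°
  b2     pos=(+0.079,+0.055) vel=(+0.000,+0.000) ωy=-0.01 pitch=+36.7°

Key-timestep trajectory:
   step    t(s)  b1.x    b1.z    b1.vx   b1.vz   b2.x    b2.z    b2.vx   b2.vz 
     34  0.1466   +0.000  +0.023  +0.000  +0.000   +0.081  +0.057  -0.074  -0.027
     68  0.2931   +0.000  +0.023  +0.000  +0.000   +0.079  +0.056  +0.000  +0.000
    102  0.4397   +0.000  +0.023  +0.000  +0.000   +0.079  +0.056  +0.000  +0.000


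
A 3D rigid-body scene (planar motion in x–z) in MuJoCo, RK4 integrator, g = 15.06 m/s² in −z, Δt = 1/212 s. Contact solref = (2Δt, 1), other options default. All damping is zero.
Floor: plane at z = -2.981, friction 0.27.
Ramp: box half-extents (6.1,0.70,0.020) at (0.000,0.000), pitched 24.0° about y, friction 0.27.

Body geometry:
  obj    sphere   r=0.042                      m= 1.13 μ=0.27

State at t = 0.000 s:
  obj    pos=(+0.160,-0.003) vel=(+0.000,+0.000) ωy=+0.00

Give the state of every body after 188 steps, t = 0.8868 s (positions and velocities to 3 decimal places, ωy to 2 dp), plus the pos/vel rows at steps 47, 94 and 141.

State at t = 0.8868 s:
  obj    pos=(+1.732,-0.703) vel=(+3.545,-1.578) ωy=+92.36

Key-timestep trajectory:
   step    t(s)  obj.x    obj.z    obj.vx   obj.vz 
     47  0.2217   +0.258  -0.047  +0.886  -0.395
     94  0.4434   +0.553  -0.178  +1.772  -0.789
    141  0.6651   +1.044  -0.397  +2.658  -1.184


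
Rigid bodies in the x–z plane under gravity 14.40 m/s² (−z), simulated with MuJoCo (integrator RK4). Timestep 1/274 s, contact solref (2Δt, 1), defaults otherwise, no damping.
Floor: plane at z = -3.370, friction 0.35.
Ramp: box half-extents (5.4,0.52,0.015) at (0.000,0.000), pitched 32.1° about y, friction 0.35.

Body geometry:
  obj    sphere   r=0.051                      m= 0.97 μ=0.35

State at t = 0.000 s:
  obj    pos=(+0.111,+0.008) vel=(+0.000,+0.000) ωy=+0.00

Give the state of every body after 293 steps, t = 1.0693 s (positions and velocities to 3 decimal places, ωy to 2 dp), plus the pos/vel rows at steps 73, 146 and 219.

State at t = 1.0693 s:
  obj    pos=(+2.759,-1.653) vel=(+4.951,-3.106) ωy=+114.59

Key-timestep trajectory:
   step    t(s)  obj.x    obj.z    obj.vx   obj.vz 
     73  0.2664   +0.275  -0.095  +1.234  -0.774
    146  0.5328   +0.769  -0.404  +2.467  -1.548
    219  0.7993   +1.590  -0.920  +3.701  -2.322


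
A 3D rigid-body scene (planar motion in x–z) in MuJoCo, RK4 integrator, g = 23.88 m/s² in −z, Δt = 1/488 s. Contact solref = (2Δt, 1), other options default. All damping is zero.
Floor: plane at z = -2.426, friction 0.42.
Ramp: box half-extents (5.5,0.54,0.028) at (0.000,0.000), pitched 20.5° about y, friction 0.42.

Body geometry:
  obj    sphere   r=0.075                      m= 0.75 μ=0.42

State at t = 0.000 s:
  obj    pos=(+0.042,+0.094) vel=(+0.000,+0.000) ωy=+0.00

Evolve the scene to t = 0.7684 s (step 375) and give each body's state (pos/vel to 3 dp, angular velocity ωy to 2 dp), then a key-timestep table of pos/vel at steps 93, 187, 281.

State at t = 0.7684 s:
  obj    pos=(+1.694,-0.523) vel=(+4.300,-1.608) ωy=+61.20

Key-timestep trajectory:
   step    t(s)  obj.x    obj.z    obj.vx   obj.vz 
     93  0.1906   +0.144  +0.056  +1.066  -0.399
    187  0.3832   +0.453  -0.059  +2.144  -0.802
    281  0.5758   +0.970  -0.253  +3.222  -1.205


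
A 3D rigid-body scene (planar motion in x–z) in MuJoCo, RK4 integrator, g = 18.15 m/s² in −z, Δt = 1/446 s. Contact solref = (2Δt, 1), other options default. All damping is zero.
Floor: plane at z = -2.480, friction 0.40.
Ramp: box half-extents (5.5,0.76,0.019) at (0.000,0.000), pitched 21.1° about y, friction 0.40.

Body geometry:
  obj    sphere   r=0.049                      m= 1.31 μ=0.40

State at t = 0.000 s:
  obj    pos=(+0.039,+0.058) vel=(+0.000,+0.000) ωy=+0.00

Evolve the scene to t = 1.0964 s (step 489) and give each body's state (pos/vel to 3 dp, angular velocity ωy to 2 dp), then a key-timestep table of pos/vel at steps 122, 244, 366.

State at t = 1.0964 s:
  obj    pos=(+2.656,-0.952) vel=(+4.774,-1.842) ωy=+104.42

Key-timestep trajectory:
   step    t(s)  obj.x    obj.z    obj.vx   obj.vz 
    122  0.2735   +0.202  -0.005  +1.191  -0.460
    244  0.5471   +0.691  -0.194  +2.382  -0.919
    366  0.8206   +1.505  -0.508  +3.573  -1.379


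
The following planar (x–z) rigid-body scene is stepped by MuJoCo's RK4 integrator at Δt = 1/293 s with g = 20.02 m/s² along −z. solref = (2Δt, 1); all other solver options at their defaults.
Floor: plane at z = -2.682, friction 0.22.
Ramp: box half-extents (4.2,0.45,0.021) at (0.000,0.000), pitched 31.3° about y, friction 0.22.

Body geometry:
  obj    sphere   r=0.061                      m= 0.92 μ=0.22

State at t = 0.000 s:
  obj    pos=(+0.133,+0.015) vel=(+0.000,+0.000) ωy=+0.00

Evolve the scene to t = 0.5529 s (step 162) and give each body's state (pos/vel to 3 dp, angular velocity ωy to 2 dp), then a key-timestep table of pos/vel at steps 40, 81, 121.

State at t = 0.5529 s:
  obj    pos=(+1.104,-0.575) vel=(+3.510,-2.134) ωy=+67.31

Key-timestep trajectory:
   step    t(s)  obj.x    obj.z    obj.vx   obj.vz 
     40  0.1365   +0.192  -0.021  +0.867  -0.527
     81  0.2765   +0.376  -0.132  +1.755  -1.067
    121  0.4130   +0.675  -0.314  +2.622  -1.594


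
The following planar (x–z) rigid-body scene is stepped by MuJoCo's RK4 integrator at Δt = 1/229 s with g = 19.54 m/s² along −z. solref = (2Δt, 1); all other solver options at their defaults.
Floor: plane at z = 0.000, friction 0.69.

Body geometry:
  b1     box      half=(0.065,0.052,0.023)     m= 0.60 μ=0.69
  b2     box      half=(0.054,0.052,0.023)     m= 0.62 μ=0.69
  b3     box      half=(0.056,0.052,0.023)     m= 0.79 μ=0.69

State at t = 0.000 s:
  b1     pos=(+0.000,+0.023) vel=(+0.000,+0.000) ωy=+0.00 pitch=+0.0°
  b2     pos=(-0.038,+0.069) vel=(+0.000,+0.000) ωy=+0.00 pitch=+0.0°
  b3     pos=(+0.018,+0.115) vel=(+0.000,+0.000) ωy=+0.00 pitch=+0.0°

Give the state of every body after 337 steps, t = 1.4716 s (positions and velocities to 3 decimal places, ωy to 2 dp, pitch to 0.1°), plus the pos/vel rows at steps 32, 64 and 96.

State at t = 1.4716 s:
  b1     pos=(+0.000,+0.023) vel=(+0.000,+0.000) ωy=+0.00 pitch=+0.0°
  b2     pos=(-0.038,+0.069) vel=(+0.000,+0.000) ωy=+0.00 pitch=+0.0°
  b3     pos=(+0.144,+0.023) vel=(+0.000,+0.000) ωy=+0.00 pitch=+180.0°

Key-timestep trajectory:
   step    t(s)  b1.x    b1.z    b1.vx   b1.vz   b2.x    b2.z    b2.vx   b2.vz   b3.x    b3.z    b3.vx   b3.vz 
     32  0.1397   +0.000  +0.023  +0.000  +0.000   -0.038  +0.069  -0.001  +0.000   +0.025  +0.113  +0.137  -0.059
     64  0.2795   +0.000  +0.023  +0.000  +0.000   -0.038  +0.069  +0.000  +0.000   +0.054  +0.106  +0.203  -0.011
     96  0.4192   +0.000  +0.023  +0.000  +0.000   -0.038  +0.069  +0.000  +0.000   +0.107  +0.084  +0.574  -0.603


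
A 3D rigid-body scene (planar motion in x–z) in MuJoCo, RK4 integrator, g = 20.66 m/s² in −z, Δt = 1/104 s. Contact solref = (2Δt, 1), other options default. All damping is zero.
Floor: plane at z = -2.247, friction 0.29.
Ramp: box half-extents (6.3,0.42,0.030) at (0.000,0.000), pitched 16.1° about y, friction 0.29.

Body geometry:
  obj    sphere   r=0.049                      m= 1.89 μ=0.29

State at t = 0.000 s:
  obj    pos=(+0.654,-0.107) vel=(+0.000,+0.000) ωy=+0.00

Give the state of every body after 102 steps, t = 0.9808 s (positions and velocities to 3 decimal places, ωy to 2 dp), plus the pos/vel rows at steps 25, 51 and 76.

State at t = 0.9808 s:
  obj    pos=(+2.545,-0.652) vel=(+3.856,-1.113) ωy=+81.89

Key-timestep trajectory:
   step    t(s)  obj.x    obj.z    obj.vx   obj.vz 
     25  0.2404   +0.768  -0.139  +0.945  -0.273
     51  0.4904   +1.127  -0.243  +1.928  -0.556
     76  0.7308   +1.704  -0.410  +2.873  -0.829


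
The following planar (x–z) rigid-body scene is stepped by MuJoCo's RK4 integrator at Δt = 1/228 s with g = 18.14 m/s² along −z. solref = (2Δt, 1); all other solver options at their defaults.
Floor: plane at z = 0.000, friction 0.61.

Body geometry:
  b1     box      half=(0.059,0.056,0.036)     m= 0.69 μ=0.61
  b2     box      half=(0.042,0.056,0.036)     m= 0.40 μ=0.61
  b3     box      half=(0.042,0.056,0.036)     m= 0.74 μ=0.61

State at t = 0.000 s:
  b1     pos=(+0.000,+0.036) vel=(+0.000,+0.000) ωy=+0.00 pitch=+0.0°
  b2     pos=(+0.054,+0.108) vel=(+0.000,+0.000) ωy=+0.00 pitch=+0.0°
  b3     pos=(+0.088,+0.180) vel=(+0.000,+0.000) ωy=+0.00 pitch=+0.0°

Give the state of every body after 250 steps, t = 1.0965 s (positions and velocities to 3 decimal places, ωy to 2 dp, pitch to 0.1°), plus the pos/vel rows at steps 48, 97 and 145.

State at t = 1.0965 s:
  b1     pos=(+0.000,+0.036) vel=(+0.000,+0.000) ωy=+0.00 pitch=+0.0°
  b2     pos=(+0.102,+0.042) vel=(+0.000,+0.000) ωy=+0.00 pitch=+90.0°
  b3     pos=(+0.206,+0.042) vel=(+0.000,+0.000) ωy=+0.00 pitch=+90.0°

Key-timestep trajectory:
   step    t(s)  b1.x    b1.z    b1.vx   b1.vz   b2.x    b2.z    b2.vx   b2.vz   b3.x    b3.z    b3.vx   b3.vz 
     48  0.2105   +0.000  +0.036  +0.000  +0.000   +0.092  +0.087  +0.392  -0.704   +0.177  +0.087  +0.715  -1.640
     97  0.4254   +0.000  +0.036  +0.000  +0.000   +0.102  +0.042  +0.000  +0.000   +0.239  +0.055  +0.033  +0.002
    145  0.6360   +0.000  +0.036  +0.000  +0.000   +0.102  +0.042  +0.000  +0.000   +0.233  +0.055  -0.136  -0.022


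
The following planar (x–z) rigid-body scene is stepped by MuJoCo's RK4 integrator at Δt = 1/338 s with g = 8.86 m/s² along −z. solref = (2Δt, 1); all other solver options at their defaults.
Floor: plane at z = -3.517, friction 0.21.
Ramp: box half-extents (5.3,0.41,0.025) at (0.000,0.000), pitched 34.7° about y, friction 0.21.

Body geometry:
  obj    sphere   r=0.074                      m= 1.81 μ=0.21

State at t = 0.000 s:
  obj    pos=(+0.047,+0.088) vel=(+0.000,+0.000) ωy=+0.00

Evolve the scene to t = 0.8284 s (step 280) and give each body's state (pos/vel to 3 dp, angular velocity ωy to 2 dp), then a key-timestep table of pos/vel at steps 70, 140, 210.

State at t = 0.8284 s:
  obj    pos=(+1.063,-0.616) vel=(+2.454,-1.699) ωy=+40.32

Key-timestep trajectory:
   step    t(s)  obj.x    obj.z    obj.vx   obj.vz 
     70  0.2071   +0.111  +0.044  +0.614  -0.425
    140  0.4142   +0.301  -0.088  +1.227  -0.850
    210  0.6213   +0.619  -0.308  +1.840  -1.274


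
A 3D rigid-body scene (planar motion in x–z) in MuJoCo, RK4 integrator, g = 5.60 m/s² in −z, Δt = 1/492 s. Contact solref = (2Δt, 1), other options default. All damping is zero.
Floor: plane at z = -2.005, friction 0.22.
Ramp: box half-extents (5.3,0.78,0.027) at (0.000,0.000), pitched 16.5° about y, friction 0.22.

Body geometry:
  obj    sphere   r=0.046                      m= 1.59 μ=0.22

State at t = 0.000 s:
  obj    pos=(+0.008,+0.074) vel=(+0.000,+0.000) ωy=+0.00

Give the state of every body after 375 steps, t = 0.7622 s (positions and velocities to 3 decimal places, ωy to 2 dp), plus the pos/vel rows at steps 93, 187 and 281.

State at t = 0.7622 s:
  obj    pos=(+0.324,-0.020) vel=(+0.830,-0.246) ωy=+18.82

Key-timestep trajectory:
   step    t(s)  obj.x    obj.z    obj.vx   obj.vz 
     93  0.1890   +0.027  +0.068  +0.206  -0.061
    187  0.3801   +0.087  +0.050  +0.414  -0.123
    281  0.5711   +0.186  +0.021  +0.622  -0.184


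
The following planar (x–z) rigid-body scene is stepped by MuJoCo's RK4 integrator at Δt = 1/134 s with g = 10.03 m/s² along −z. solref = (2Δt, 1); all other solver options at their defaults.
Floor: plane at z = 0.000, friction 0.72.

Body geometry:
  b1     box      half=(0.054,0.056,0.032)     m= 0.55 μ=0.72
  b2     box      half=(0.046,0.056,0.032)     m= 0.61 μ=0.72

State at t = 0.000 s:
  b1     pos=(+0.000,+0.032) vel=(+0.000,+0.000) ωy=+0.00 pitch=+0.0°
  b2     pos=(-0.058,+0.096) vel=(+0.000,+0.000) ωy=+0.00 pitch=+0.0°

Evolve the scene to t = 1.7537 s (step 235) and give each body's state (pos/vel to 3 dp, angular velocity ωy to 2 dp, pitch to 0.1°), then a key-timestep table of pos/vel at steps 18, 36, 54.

State at t = 1.7537 s:
  b1     pos=(+0.000,+0.032) vel=(+0.000,+0.000) ωy=+0.00 pitch=+0.0°
  b2     pos=(-0.099,+0.046) vel=(+0.000,+0.000) ωy=+0.00 pitch=-90.0°

Key-timestep trajectory:
   step    t(s)  b1.x    b1.z    b1.vx   b1.vz   b2.x    b2.z    b2.vx   b2.vz 
     18  0.1343   +0.000  +0.032  +0.000  +0.000   -0.065  +0.094  -0.119  -0.040
     36  0.2687   +0.000  +0.032  +0.000  +0.000   -0.092  +0.057  -0.241  -0.773
     54  0.4030   +0.000  +0.032  +0.000  +0.000   -0.099  +0.046  +0.152  -0.085


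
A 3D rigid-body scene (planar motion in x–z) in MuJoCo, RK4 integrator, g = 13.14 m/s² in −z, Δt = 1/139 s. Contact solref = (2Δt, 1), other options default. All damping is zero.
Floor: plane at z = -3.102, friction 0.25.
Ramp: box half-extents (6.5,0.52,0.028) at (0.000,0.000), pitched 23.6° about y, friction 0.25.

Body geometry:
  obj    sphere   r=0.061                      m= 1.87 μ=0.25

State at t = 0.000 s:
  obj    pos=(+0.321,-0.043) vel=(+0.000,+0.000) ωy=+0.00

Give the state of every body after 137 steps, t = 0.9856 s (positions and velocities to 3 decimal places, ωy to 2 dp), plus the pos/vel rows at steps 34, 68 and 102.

State at t = 0.9856 s:
  obj    pos=(+1.994,-0.774) vel=(+3.394,-1.483) ωy=+60.70

Key-timestep trajectory:
   step    t(s)  obj.x    obj.z    obj.vx   obj.vz 
     34  0.2446   +0.424  -0.088  +0.842  -0.368
     68  0.4892   +0.733  -0.223  +1.685  -0.736
    102  0.7338   +1.248  -0.448  +2.527  -1.104


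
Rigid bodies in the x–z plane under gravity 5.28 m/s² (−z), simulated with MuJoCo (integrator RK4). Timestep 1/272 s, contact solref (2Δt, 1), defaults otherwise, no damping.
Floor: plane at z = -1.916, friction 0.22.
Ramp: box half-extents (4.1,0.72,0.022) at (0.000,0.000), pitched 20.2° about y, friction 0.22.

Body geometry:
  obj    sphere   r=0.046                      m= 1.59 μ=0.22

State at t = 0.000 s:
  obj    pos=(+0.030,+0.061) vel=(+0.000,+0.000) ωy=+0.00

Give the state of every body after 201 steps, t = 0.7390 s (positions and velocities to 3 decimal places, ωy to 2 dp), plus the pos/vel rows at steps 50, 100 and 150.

State at t = 0.7390 s:
  obj    pos=(+0.364,-0.061) vel=(+0.903,-0.332) ωy=+20.92

Key-timestep trajectory:
   step    t(s)  obj.x    obj.z    obj.vx   obj.vz 
     50  0.1838   +0.051  +0.054  +0.225  -0.083
    100  0.3676   +0.113  +0.031  +0.449  -0.165
    150  0.5515   +0.216  -0.007  +0.674  -0.248


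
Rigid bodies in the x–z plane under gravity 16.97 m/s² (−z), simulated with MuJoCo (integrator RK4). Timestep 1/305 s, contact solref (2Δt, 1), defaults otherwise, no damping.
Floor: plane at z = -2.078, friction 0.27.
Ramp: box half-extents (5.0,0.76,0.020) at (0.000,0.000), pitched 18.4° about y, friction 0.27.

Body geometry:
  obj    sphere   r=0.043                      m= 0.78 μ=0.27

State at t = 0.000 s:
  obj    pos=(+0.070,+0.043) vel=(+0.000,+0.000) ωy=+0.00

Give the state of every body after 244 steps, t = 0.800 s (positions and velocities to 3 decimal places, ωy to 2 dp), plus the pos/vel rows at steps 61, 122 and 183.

State at t = 0.800 s:
  obj    pos=(+1.232,-0.343) vel=(+2.904,-0.966) ωy=+71.17

Key-timestep trajectory:
   step    t(s)  obj.x    obj.z    obj.vx   obj.vz 
     61  0.2000   +0.143  +0.019  +0.726  -0.242
    122  0.4000   +0.361  -0.054  +1.452  -0.483
    183  0.6000   +0.724  -0.174  +2.178  -0.725


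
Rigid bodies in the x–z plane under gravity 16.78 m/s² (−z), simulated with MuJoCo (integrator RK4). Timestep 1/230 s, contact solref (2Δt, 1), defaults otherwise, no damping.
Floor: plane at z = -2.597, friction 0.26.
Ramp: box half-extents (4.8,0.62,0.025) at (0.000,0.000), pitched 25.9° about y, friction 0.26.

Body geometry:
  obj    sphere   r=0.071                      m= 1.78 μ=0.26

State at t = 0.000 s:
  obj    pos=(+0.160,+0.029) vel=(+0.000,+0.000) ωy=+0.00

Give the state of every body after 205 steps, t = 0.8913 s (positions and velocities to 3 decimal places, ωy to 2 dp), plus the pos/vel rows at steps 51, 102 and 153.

State at t = 0.8913 s:
  obj    pos=(+2.031,-0.879) vel=(+4.198,-2.038) ωy=+65.71

Key-timestep trajectory:
   step    t(s)  obj.x    obj.z    obj.vx   obj.vz 
     51  0.2217   +0.276  -0.027  +1.045  -0.507
    102  0.4435   +0.623  -0.196  +2.089  -1.014
    153  0.6652   +1.202  -0.477  +3.133  -1.521


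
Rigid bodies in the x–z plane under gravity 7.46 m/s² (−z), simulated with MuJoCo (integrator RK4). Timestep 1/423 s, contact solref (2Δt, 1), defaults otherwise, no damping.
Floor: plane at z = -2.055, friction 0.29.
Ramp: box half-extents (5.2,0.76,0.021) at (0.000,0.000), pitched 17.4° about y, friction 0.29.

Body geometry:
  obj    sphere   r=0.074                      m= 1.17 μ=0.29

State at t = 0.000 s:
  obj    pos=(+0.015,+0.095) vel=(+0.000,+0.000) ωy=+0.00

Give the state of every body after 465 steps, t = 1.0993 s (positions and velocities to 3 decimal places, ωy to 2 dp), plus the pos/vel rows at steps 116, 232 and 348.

State at t = 1.0993 s:
  obj    pos=(+0.934,-0.193) vel=(+1.672,-0.524) ωy=+23.67

Key-timestep trajectory:
   step    t(s)  obj.x    obj.z    obj.vx   obj.vz 
    116  0.2742   +0.072  +0.077  +0.417  -0.131
    232  0.5485   +0.244  +0.023  +0.834  -0.261
    348  0.8227   +0.530  -0.066  +1.251  -0.392


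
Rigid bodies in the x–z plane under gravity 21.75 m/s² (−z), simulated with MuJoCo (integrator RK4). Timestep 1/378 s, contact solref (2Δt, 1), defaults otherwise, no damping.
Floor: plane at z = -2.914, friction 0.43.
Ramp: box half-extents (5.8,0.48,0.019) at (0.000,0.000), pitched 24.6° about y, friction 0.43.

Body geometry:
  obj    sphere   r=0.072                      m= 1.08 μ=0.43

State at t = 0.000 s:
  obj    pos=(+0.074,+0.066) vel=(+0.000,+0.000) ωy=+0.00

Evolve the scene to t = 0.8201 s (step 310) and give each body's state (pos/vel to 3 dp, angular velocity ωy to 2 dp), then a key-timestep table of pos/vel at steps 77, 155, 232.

State at t = 0.8201 s:
  obj    pos=(+2.052,-0.839) vel=(+4.822,-2.208) ωy=+73.66

Key-timestep trajectory:
   step    t(s)  obj.x    obj.z    obj.vx   obj.vz 
     77  0.2037   +0.196  +0.010  +1.198  -0.548
    155  0.4101   +0.569  -0.160  +2.411  -1.104
    232  0.6138   +1.182  -0.441  +3.609  -1.652


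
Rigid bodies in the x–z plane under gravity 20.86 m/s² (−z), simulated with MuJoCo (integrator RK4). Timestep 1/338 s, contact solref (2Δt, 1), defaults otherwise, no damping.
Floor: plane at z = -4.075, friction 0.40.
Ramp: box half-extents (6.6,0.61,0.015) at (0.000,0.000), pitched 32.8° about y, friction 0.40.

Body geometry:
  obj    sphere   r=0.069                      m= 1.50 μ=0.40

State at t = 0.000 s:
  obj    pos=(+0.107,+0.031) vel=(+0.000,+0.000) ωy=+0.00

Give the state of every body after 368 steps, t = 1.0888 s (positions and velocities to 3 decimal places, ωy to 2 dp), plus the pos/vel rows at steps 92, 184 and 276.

State at t = 1.0888 s:
  obj    pos=(+4.128,-2.561) vel=(+7.387,-4.760) ωy=+127.35

Key-timestep trajectory:
   step    t(s)  obj.x    obj.z    obj.vx   obj.vz 
     92  0.2722   +0.358  -0.131  +1.847  -1.190
    184  0.5444   +1.112  -0.617  +3.694  -2.380
    276  0.8166   +2.369  -1.427  +5.540  -3.570


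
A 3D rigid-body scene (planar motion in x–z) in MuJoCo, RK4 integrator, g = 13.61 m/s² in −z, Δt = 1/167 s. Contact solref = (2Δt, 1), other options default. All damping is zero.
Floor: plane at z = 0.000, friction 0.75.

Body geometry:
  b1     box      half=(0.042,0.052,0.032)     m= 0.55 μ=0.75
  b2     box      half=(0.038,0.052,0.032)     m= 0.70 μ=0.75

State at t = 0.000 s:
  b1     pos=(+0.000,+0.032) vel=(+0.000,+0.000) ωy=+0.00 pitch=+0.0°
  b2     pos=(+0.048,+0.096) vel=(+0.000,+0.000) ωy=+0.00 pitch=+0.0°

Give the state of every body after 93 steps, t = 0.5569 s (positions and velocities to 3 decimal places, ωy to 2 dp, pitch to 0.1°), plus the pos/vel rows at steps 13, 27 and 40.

State at t = 0.5569 s:
  b1     pos=(+0.000,+0.032) vel=(+0.000,+0.000) ωy=+0.00 pitch=+0.0°
  b2     pos=(+0.086,+0.038) vel=(+0.000,+0.000) ωy=+0.00 pitch=+90.0°

Key-timestep trajectory:
   step    t(s)  b1.x    b1.z    b1.vx   b1.vz   b2.x    b2.z    b2.vx   b2.vz 
     13  0.0778   +0.000  +0.032  -0.001  +0.001   +0.053  +0.095  +0.129  -0.041
     27  0.1617   +0.000  +0.032  +0.000  +0.000   +0.071  +0.079  +0.285  -0.477
     40  0.2395   +0.000  +0.032  +0.000  +0.000   +0.087  +0.035  -0.054  +0.135
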